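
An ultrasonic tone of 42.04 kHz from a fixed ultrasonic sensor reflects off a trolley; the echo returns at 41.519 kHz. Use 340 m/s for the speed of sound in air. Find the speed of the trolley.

Double Doppler shift off a moving reflector: f₂ = f₀ · (v + u)/(v − u) (u > 0 toward emitter).
Rearranging, u = v · (f₂ − f₀)/(f₂ + f₀) = 340 × -0.521/83.559 ≈ -2.12 m/s.
So the trolley is moving at 2.12 m/s away from the emitter.

2.12 m/s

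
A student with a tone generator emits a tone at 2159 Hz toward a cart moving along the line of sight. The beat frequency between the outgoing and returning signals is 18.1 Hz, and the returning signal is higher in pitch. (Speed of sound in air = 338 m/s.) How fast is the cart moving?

1.41 m/s

Double Doppler shift off a moving reflector: f₂ = f₀ · (v + u)/(v − u) (u > 0 toward emitter).
Returning signal is higher, so f₂ = f₀ + Δf = 2159 + 18.1 = 2177.1 Hz.
Rearranging, u = v · (f₂ − f₀)/(f₂ + f₀) = 338 × 18.1/4336.1 ≈ 1.41 m/s.
So the cart is moving at 1.41 m/s toward the emitter.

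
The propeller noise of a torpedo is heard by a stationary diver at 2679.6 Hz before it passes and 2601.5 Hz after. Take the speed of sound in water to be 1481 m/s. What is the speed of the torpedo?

21.9 m/s

f₁/f₂ = (v + v_s)/(v − v_s), so v_s = v · (f₁ − f₂)/(f₁ + f₂).
v_s = 1481 × (2679.6 − 2601.5)/(2679.6 + 2601.5) = 1481 × 78.1/5281.1 ≈ 21.9 m/s.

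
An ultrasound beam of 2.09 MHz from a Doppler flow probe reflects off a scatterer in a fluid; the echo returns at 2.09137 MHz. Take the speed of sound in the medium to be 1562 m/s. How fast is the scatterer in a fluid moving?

0.51 m/s

Double Doppler shift off a moving reflector: f₂ = f₀ · (v + u)/(v − u) (u > 0 toward emitter).
Rearranging, u = v · (f₂ − f₀)/(f₂ + f₀) = 1562 × 0.00137/4.18137 ≈ 0.51 m/s.
So the scatterer in a fluid is moving at 0.51 m/s toward the emitter.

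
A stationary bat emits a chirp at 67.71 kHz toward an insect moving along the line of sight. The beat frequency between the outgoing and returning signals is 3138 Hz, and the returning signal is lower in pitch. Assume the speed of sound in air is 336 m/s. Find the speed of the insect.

Double Doppler shift off a moving reflector: f₂ = f₀ · (v + u)/(v − u) (u > 0 toward emitter).
Returning signal is lower, so f₂ = f₀ − Δf = 67710 − 3138 = 64572 Hz.
Rearranging, u = v · (f₂ − f₀)/(f₂ + f₀) = 336 × -3138/132282 ≈ -8.0 m/s.
So the insect is moving at 8.0 m/s away from the emitter.

8.0 m/s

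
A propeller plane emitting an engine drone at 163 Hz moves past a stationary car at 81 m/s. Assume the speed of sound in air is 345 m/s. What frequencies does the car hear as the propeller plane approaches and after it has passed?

213 Hz approaching; 132 Hz receding

Approaching: f₁ = f · v/(v − v_s) = 163 × 345/264 ≈ 213 Hz.
Receding: f₂ = f · v/(v + v_s) = 163 × 345/426 ≈ 132 Hz.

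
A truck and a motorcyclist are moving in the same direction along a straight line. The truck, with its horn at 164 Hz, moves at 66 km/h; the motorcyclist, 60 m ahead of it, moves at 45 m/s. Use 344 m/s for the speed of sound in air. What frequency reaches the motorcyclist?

151 Hz

66 km/h = 18.33 m/s.
The motorcyclist is ahead, so the truck is moving toward it while the motorcyclist is moving away from the truck.
With source approaching and observer receding, f' = f · (v − v_o)/(v − v_s).
f' = 164 × (344 − 45)/(344 − 18.33) = 164 × 299/325.67 ≈ 151 Hz.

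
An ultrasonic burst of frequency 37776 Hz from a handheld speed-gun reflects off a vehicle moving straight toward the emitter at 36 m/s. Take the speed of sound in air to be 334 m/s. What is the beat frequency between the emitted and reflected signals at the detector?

At the vehicle (a moving observer), f₁ = f₀ · (v + u)/v = 37776 × 370/334 ≈ 41848 Hz.
On reflection it acts as a source moving toward the stationary detector: f₂ = f₁ · v/(v − u) = 41848 × 334/298 ≈ 46903 Hz.
Beat frequency: |f₂ − f₀| = 2u·f₀/(v − u) = 2 × 36 × 37776/298 ≈ 9127 Hz.

9127 Hz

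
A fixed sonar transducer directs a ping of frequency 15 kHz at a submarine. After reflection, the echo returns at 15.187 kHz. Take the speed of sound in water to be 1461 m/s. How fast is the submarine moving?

Double Doppler shift off a moving reflector: f₂ = f₀ · (v + u)/(v − u) (u > 0 toward emitter).
Rearranging, u = v · (f₂ − f₀)/(f₂ + f₀) = 1461 × 0.187/30.187 ≈ 9.1 m/s.
So the submarine is moving at 9.1 m/s toward the emitter.

9.1 m/s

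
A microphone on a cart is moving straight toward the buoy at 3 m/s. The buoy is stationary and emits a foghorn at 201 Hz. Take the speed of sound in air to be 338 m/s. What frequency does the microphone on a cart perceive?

Only the observer moves, toward the source, so f' = f · (v + v_o)/v.
f' = 201 × (338 + 3)/338 = 201 × 341/338 ≈ 203 Hz.

203 Hz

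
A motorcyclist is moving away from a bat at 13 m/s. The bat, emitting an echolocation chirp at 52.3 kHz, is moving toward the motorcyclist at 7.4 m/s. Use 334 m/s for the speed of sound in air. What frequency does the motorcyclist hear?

With source approaching and observer receding, f' = f · (v − v_o)/(v − v_s).
f' = 52.3 × (334 − 13)/(334 − 7.4) = 52.3 × 321/326.6 ≈ 51.4 kHz.

51.4 kHz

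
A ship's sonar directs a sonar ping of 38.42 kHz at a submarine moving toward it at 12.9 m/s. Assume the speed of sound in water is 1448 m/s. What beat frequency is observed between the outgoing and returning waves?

At the submarine (a moving observer), f₁ = f₀ · (v + u)/v = 38.42 × 1460.9/1448 ≈ 38.762 kHz.
The reflection then acts as a moving source: f₂ = f₁ · v/(v − u) ≈ 39.111 kHz.
Equivalently f₂ = f₀ · (v + u)/(v − u).
Beat frequency (with f₀ = 38420 Hz): |f₂ − f₀| = 2u·f₀/(v − u) = 2 × 12.9 × 38420/1435.1 ≈ 691 Hz.

691 Hz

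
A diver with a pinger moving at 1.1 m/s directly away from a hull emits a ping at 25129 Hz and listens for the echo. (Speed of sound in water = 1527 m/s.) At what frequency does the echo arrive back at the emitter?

25093 Hz

The hull receives the sound from a moving source: f₁ = f₀ · v/(v + v_e) = 25129 × 1527/1528.1 ≈ 25111 Hz.
On the return leg the diver with a pinger is a moving observer: f₂ = f₁ · (v − v_e)/v = 25111 × 1525.9/1527 ≈ 25093 Hz.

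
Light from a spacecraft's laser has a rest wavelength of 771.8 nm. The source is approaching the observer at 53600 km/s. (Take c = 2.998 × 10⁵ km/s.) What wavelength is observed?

644.2 nm

β = v/c = 53600/299800 = 0.1788.
Relativistic Doppler for wavelength: λ' = λ₀ · √((1 − β)/(1 + β)).
λ' = 771.8 × √(0.8212/1.1788) = 771.8 × 0.83466 ≈ 644.2 nm.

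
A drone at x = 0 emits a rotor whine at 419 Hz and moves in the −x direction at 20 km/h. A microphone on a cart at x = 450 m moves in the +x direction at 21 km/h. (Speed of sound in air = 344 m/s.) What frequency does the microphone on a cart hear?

20 km/h = 5.556 m/s; 21 km/h = 5.833 m/s.
The observer lies on the +x side, so the source is heading away from the observer and the observer is heading away from the source.
General Doppler shift: f' = f · (v − v_o)/(v + v_s).
f' = 419 × (344 − 5.833)/(344 + 5.556) = 419 × 338.17/349.56 ≈ 405 Hz.

405 Hz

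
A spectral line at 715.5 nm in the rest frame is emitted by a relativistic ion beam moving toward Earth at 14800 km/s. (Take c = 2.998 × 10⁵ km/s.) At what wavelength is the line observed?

β = v/c = 14800/299800 = 0.0494.
Relativistic Doppler for wavelength: λ' = λ₀ · √((1 − β)/(1 + β)).
λ' = 715.5 × √(0.9506/1.0494) = 715.5 × 0.95179 ≈ 681.0 nm.

681.0 nm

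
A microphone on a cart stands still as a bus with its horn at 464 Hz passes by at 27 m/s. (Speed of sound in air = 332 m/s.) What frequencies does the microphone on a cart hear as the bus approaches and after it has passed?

505 Hz approaching; 429 Hz receding

Approaching: f₁ = f · v/(v − v_s) = 464 × 332/305 ≈ 505 Hz.
Receding: f₂ = f · v/(v + v_s) = 464 × 332/359 ≈ 429 Hz.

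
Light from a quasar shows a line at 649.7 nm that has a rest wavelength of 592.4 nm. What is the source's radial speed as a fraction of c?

λ'/λ₀ = 1.0967 > 1 (redshift), so the source is receding.
λ'/λ₀ = √((1 + β)/(1 − β)) for a receding source ⇒ β = (r² − 1)/(r² + 1) with r = λ'/λ₀.
β = (1.2028 − 1)/(1.2028 + 1) ≈ 0.092.

0.092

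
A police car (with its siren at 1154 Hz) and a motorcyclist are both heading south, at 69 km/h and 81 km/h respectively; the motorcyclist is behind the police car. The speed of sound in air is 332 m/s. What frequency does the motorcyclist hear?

69 km/h = 19.17 m/s; 81 km/h = 22.5 m/s.
The motorcyclist is behind, so the police car is moving away from it while the motorcyclist is moving toward the police car.
Both move, so f' = f · (v + v_o)/(v + v_s).
f' = 1154 × (332 + 22.5)/(332 + 19.17) = 1154 × 354.5/351.17 ≈ 1165 Hz.

1165 Hz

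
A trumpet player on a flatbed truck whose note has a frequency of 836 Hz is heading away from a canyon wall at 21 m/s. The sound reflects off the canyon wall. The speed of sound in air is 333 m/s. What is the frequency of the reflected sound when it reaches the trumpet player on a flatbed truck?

737 Hz

The canyon wall receives the sound from a moving source: f₁ = f₀ · v/(v + v_e) = 836 × 333/354 ≈ 786 Hz.
On the return leg the trumpet player on a flatbed truck is a moving observer: f₂ = f₁ · (v − v_e)/v = 786 × 312/333 ≈ 737 Hz.
Equivalently f₂ = f₀ · (v − v_e)/(v + v_e).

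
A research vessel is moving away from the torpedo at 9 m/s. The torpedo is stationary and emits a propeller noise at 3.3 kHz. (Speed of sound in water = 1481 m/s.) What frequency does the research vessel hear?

3.28 kHz

Only the observer moves, away from the source, so f' = f · (v − v_o)/v.
f' = 3.3 × (1481 − 9)/1481 = 3.3 × 1472/1481 ≈ 3.28 kHz.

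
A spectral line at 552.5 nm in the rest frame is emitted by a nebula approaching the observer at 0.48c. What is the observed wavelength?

327.5 nm

Relativistic Doppler for wavelength: λ' = λ₀ · √((1 − β)/(1 + β)).
λ' = 552.5 × √(0.5200/1.4800) = 552.5 × 0.59275 ≈ 327.5 nm.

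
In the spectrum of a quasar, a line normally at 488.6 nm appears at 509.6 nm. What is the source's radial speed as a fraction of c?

0.042c

λ'/λ₀ = 1.0430 > 1 (redshift), so the source is receding.
λ'/λ₀ = √((1 + β)/(1 − β)) for a receding source ⇒ β = (r² − 1)/(r² + 1) with r = λ'/λ₀.
β = (1.0878 − 1)/(1.0878 + 1) ≈ 0.042.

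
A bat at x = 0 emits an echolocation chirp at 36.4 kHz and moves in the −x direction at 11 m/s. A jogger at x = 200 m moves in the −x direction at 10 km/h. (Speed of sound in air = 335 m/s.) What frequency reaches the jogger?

10 km/h = 2.778 m/s.
The observer lies on the +x side, so the source is heading away from the observer and the observer is heading toward the source.
General Doppler shift: f' = f · (v + v_o)/(v + v_s).
f' = 36.4 × (335 + 2.778)/(335 + 11) = 36.4 × 337.78/346 ≈ 35.5 kHz.

35.5 kHz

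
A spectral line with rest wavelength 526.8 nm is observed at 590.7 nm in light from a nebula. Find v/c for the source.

λ'/λ₀ = 1.1213 > 1 (redshift), so the source is receding.
λ'/λ₀ = √((1 + β)/(1 − β)) for a receding source ⇒ β = (r² − 1)/(r² + 1) with r = λ'/λ₀.
β = (1.2573 − 1)/(1.2573 + 1) ≈ 0.114.

0.114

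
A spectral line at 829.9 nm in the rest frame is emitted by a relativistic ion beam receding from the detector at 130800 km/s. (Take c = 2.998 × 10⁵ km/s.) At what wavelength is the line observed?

1324.7 nm

β = v/c = 130800/299800 = 0.4363.
Relativistic Doppler for wavelength: λ' = λ₀ · √((1 + β)/(1 − β)).
λ' = 829.9 × √(1.4363/0.5637) = 829.9 × 1.59622 ≈ 1324.7 nm.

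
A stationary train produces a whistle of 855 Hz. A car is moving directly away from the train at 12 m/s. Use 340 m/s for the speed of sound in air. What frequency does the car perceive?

Moving observer, stationary source: f' = f · (v − v_o)/v.
f' = 855 × (340 − 12)/340 = 855 × 328/340 ≈ 825 Hz.

825 Hz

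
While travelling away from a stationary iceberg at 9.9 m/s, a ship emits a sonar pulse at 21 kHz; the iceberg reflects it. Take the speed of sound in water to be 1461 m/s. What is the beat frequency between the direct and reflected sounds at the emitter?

283 Hz

The iceberg receives the sound from a moving source: f₁ = f₀ · v/(v + v_e) = 21 × 1461/1470.9 ≈ 20.859 kHz.
On the return leg the ship is a moving observer: f₂ = f₁ · (v − v_e)/v = 20.859 × 1451.1/1461 ≈ 20.717 kHz.
Equivalently f₂ = f₀ · (v − v_e)/(v + v_e).
Beat against the emitted tone (with f₀ = 21000 Hz): |f₂ − f₀| = 2v_e·f₀/(v + v_e) = 2 × 9.9 × 21000/1470.9 ≈ 283 Hz.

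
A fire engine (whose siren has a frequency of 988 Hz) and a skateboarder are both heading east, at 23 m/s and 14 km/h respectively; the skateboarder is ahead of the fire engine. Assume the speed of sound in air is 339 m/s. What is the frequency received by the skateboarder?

1048 Hz

14 km/h = 3.889 m/s.
The skateboarder is ahead, so the fire engine is moving toward it while the skateboarder is moving away from the fire engine.
Both move, so f' = f · (v − v_o)/(v − v_s).
f' = 988 × (339 − 3.889)/(339 − 23) = 988 × 335.11/316 ≈ 1048 Hz.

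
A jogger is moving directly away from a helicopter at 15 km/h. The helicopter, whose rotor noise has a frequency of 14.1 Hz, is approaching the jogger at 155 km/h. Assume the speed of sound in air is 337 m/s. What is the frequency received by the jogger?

155 km/h = 43.06 m/s; 15 km/h = 4.167 m/s.
With source approaching and observer receding, f' = f · (v − v_o)/(v − v_s).
f' = 14.1 × (337 − 4.167)/(337 − 43.06) = 14.1 × 332.83/293.94 ≈ 16.0 Hz.

16.0 Hz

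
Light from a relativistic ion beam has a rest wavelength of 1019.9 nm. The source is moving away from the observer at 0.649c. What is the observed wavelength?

2210.6 nm

Relativistic Doppler for wavelength: λ' = λ₀ · √((1 + β)/(1 − β)).
λ' = 1019.9 × √(1.6490/0.3510) = 1019.9 × 2.16749 ≈ 2210.6 nm.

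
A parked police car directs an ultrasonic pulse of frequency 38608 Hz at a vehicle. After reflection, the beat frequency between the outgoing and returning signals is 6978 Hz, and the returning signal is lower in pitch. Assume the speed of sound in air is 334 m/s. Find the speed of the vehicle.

Double Doppler shift off a moving reflector: f₂ = f₀ · (v + u)/(v − u) (u > 0 toward emitter).
Returning signal is lower, so f₂ = f₀ − Δf = 38608 − 6978 = 31630 Hz.
Rearranging, u = v · (f₂ − f₀)/(f₂ + f₀) = 334 × -6978/70238 ≈ -33 m/s.
So the vehicle is moving at 33 m/s away from the emitter.

33 m/s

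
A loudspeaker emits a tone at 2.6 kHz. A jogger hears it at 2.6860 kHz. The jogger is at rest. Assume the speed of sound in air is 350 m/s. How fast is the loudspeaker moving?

f' > f, so the loudspeaker is approaching.
f' = f · v/(v − v_s) ⇒ v_s = v · |1 − f/f'|.
v_s = 350 × |1 − 2.6/2.6860| = 350 × 0.03202 ≈ 11.2 m/s.

11.2 m/s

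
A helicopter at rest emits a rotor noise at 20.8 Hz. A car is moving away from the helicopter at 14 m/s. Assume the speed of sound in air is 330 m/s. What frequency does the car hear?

Moving observer, stationary source: f' = f · (v − v_o)/v.
f' = 20.8 × (330 − 14)/330 = 20.8 × 316/330 ≈ 19.9 Hz.

19.9 Hz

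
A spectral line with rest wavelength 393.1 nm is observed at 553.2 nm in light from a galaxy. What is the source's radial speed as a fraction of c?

λ'/λ₀ = 1.4073 > 1 (redshift), so the source is receding.
λ'/λ₀ = √((1 + β)/(1 − β)) for a receding source ⇒ β = (r² − 1)/(r² + 1) with r = λ'/λ₀.
β = (1.9804 − 1)/(1.9804 + 1) ≈ 0.329.

0.329c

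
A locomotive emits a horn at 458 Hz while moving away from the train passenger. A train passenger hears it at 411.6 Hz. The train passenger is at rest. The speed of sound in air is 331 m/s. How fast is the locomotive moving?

37 m/s

f' = f · v/(v + v_s) ⇒ v_s = v · |1 − f/f'|.
v_s = 331 × |1 − 458/411.6| = 331 × 0.1127 ≈ 37 m/s.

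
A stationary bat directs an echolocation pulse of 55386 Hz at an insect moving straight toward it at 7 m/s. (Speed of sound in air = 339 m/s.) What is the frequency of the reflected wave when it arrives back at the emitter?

The insect first receives the wave as a moving observer: f₁ = f₀ · (v + u)/v = 55386 × (339 + 7)/339 ≈ 56530 Hz.
On reflection it acts as a source moving toward the stationary detector: f₂ = f₁ · v/(v − u) = 56530 × 339/332 ≈ 57722 Hz.
Equivalently f₂ = f₀ · (v + u)/(v − u).

57722 Hz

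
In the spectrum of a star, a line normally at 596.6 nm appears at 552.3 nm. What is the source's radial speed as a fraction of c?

λ'/λ₀ = 0.9257 < 1 (blueshift), so the source is approaching.
λ'/λ₀ = √((1 − β)/(1 + β)) for an approaching source ⇒ β = (1 − r²)/(1 + r²) with r = λ'/λ₀.
β = (1 − 0.8570)/(1 + 0.8570) ≈ 0.077.

0.077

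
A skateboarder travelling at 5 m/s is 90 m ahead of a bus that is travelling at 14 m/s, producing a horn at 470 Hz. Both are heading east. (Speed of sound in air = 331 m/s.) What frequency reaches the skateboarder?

The skateboarder is ahead, so the bus is moving toward it while the skateboarder is moving away from the bus.
General Doppler shift: f' = f · (v − v_o)/(v − v_s).
f' = 470 × (331 − 5)/(331 − 14) = 470 × 326/317 ≈ 483 Hz.

483 Hz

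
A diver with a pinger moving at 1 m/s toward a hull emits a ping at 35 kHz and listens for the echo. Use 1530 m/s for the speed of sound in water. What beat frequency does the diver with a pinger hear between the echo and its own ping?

The hull receives the sound from a moving source: f₁ = f₀ · v/(v − v_e) = 35 × 1530/1529 ≈ 35.0229 kHz.
On the return leg the diver with a pinger is a moving observer: f₂ = f₁ · (v + v_e)/v = 35.0229 × 1531/1530 ≈ 35.0458 kHz.
Equivalently f₂ = f₀ · (v + v_e)/(v − v_e).
Beat against the emitted tone (with f₀ = 35000 Hz): |f₂ − f₀| = 2v_e·f₀/(v − v_e) = 2 × 1 × 35000/1529 ≈ 45.8 Hz.

45.8 Hz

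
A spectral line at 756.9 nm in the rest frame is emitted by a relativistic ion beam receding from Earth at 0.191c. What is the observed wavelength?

918.4 nm

Relativistic Doppler for wavelength: λ' = λ₀ · √((1 + β)/(1 − β)).
λ' = 756.9 × √(1.1910/0.8090) = 756.9 × 1.21334 ≈ 918.4 nm.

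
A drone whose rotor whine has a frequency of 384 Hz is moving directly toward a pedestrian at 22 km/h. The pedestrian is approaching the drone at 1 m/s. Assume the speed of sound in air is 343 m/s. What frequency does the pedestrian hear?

392 Hz

22 km/h = 6.111 m/s.
Both move, so f' = f · (v + v_o)/(v − v_s).
f' = 384 × (343 + 1)/(343 − 6.111) = 384 × 344/336.89 ≈ 392 Hz.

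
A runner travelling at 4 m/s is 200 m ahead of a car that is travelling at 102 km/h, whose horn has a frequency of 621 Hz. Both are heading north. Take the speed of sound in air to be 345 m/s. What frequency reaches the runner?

669 Hz

102 km/h = 28.33 m/s.
The runner is ahead, so the car is moving toward it while the runner is moving away from the car.
General Doppler shift: f' = f · (v − v_o)/(v − v_s).
f' = 621 × (345 − 4)/(345 − 28.33) = 621 × 341/316.67 ≈ 669 Hz.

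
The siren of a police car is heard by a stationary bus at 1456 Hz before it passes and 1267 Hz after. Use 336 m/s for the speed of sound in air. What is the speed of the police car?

f₁/f₂ = (v + v_s)/(v − v_s), so v_s = v · (f₁ − f₂)/(f₁ + f₂).
v_s = 336 × (1456 − 1267)/(1456 + 1267) = 336 × 189/2723 ≈ 23.3 m/s.

23.3 m/s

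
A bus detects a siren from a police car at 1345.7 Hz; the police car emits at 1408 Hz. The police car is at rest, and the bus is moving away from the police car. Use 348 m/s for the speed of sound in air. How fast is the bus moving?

f' = f · (v − v_o)/v ⇒ v_o = v · |f'/f − 1|.
v_o = 348 × |1345.7/1408 − 1| = 348 × 0.04425 ≈ 15.4 m/s.

15.4 m/s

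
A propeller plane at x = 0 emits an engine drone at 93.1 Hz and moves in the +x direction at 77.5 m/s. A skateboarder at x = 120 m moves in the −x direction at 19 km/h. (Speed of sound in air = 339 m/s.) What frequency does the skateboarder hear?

123 Hz

19 km/h = 5.278 m/s.
The observer lies on the +x side, so the source is heading toward the observer and the observer is heading toward the source.
Both move, so f' = f · (v + v_o)/(v − v_s).
f' = 93.1 × (339 + 5.278)/(339 − 77.5) = 93.1 × 344.28/261.5 ≈ 123 Hz.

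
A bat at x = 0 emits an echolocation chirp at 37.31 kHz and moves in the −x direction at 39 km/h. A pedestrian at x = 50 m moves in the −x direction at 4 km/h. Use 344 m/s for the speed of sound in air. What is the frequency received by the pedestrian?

36.3 kHz

39 km/h = 10.83 m/s; 4 km/h = 1.111 m/s.
The observer lies on the +x side, so the source is heading away from the observer and the observer is heading toward the source.
Both move, so f' = f · (v + v_o)/(v + v_s).
f' = 37.31 × (344 + 1.111)/(344 + 10.83) = 37.31 × 345.11/354.83 ≈ 36.3 kHz.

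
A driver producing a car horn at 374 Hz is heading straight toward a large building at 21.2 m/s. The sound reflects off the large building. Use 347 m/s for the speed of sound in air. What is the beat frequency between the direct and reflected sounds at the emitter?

The large building receives the sound from a moving source: f₁ = f₀ · v/(v − v_e) = 374 × 347/325.8 ≈ 398.3 Hz.
On the return leg the driver is a moving observer: f₂ = f₁ · (v + v_e)/v = 398.3 × 368.2/347 ≈ 422.7 Hz.
Beat against the emitted tone: |f₂ − f₀| = 2v_e·f₀/(v − v_e) = 2 × 21.2 × 374/325.8 ≈ 48.7 Hz.

48.7 Hz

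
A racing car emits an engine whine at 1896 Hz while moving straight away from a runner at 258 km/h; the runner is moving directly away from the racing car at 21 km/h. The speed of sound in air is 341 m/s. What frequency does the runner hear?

1540 Hz

258 km/h = 71.67 m/s; 21 km/h = 5.833 m/s.
Both move, so f' = f · (v − v_o)/(v + v_s).
f' = 1896 × (341 − 5.833)/(341 + 71.67) = 1896 × 335.17/412.67 ≈ 1540 Hz.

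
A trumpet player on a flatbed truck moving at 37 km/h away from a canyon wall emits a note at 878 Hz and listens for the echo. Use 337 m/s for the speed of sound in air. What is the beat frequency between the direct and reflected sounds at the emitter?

37 km/h = 10.28 m/s.
The canyon wall receives the sound from a moving source: f₁ = f₀ · v/(v + v_e) = 878 × 337/347.28 ≈ 852.0 Hz.
On the return leg the trumpet player on a flatbed truck is a moving observer: f₂ = f₁ · (v − v_e)/v = 852.0 × 326.72/337 ≈ 826.0 Hz.
Equivalently f₂ = f₀ · (v − v_e)/(v + v_e).
Beat against the emitted tone: |f₂ − f₀| = 2v_e·f₀/(v + v_e) = 2 × 10.28 × 878/347.28 ≈ 52.0 Hz.

52.0 Hz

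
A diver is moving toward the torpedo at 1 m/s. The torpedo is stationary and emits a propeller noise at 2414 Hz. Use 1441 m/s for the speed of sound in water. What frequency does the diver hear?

2416 Hz

Moving observer, stationary source: f' = f · (v + v_o)/v.
f' = 2414 × (1441 + 1)/1441 = 2414 × 1442/1441 ≈ 2416 Hz.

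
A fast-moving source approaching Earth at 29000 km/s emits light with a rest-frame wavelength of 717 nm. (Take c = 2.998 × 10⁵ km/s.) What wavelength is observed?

650.7 nm

β = v/c = 29000/299800 = 0.0967.
Relativistic Doppler for wavelength: λ' = λ₀ · √((1 − β)/(1 + β)).
λ' = 717 × √(0.9033/1.0967) = 717 × 0.90752 ≈ 650.7 nm.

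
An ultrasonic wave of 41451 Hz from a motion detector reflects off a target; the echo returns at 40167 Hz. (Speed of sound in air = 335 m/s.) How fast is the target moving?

5.3 m/s

Double Doppler shift off a moving reflector: f₂ = f₀ · (v + u)/(v − u) (u > 0 toward emitter).
Rearranging, u = v · (f₂ − f₀)/(f₂ + f₀) = 335 × -1284/81618 ≈ -5.3 m/s.
So the target is moving at 5.3 m/s away from the emitter.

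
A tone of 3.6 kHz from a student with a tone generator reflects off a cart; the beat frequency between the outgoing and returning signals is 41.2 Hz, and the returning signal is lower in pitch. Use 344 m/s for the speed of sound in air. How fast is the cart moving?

Double Doppler shift off a moving reflector: f₂ = f₀ · (v + u)/(v − u) (u > 0 toward emitter).
Returning signal is lower, so f₂ = f₀ − Δf = 3600 − 41.2 = 3558.8 Hz.
Rearranging, u = v · (f₂ − f₀)/(f₂ + f₀) = 344 × -41.2/7158.8 ≈ -1.98 m/s.
So the cart is moving at 1.98 m/s away from the emitter.

1.98 m/s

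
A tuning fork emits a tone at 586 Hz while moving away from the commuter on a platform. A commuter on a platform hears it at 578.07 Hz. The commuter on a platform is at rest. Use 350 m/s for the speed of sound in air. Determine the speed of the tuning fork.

f' = f · v/(v + v_s) ⇒ v_s = v · |1 − f/f'|.
v_s = 350 × |1 − 586/578.07| = 350 × 0.01372 ≈ 4.8 m/s.

4.8 m/s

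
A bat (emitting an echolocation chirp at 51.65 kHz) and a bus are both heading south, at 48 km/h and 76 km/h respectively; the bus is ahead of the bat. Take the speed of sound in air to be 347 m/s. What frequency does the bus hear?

48 km/h = 13.33 m/s; 76 km/h = 21.11 m/s.
The bus is ahead, so the bat is moving toward it while the bus is moving away from the bat.
General Doppler shift: f' = f · (v − v_o)/(v − v_s).
f' = 51.65 × (347 − 21.11)/(347 − 13.33) = 51.65 × 325.89/333.67 ≈ 50.4 kHz.

50.4 kHz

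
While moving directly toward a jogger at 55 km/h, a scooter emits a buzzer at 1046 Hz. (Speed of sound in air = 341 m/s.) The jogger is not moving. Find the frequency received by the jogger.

55 km/h = 15.28 m/s.
Only the source moves, toward the listener, so f' = f · v/(v − v_s).
f' = 1046 × 341/(341 − 15.28) = 1046 × 341/325.7 ≈ 1095 Hz.

1095 Hz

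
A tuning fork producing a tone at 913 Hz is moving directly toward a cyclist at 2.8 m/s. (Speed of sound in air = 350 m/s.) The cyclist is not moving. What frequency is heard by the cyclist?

920 Hz

Moving source, stationary observer: f' = f · v/(v − v_s) since the source is approaching.
f' = 913 × 350/(350 − 2.8) = 913 × 350/347.2 ≈ 920 Hz.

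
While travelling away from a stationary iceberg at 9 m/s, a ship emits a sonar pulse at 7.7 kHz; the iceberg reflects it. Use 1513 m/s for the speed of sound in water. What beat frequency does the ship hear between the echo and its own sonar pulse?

91 Hz

The iceberg receives the sound from a moving source: f₁ = f₀ · v/(v + v_e) = 7.7 × 1513/1522 ≈ 7.6545 kHz.
On the return leg the ship is a moving observer: f₂ = f₁ · (v − v_e)/v = 7.6545 × 1504/1513 ≈ 7.6089 kHz.
Equivalently f₂ = f₀ · (v − v_e)/(v + v_e).
Beat against the emitted tone (with f₀ = 7700 Hz): |f₂ − f₀| = 2v_e·f₀/(v + v_e) = 2 × 9 × 7700/1522 ≈ 91 Hz.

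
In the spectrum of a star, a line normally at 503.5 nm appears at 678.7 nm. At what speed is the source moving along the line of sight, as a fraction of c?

0.290

λ'/λ₀ = 1.3480 > 1 (redshift), so the source is receding.
λ'/λ₀ = √((1 + β)/(1 − β)) for a receding source ⇒ β = (r² − 1)/(r² + 1) with r = λ'/λ₀.
β = (1.8170 − 1)/(1.8170 + 1) ≈ 0.290.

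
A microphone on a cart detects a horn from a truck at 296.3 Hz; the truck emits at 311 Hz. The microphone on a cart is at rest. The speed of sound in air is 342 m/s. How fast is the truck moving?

f' < f, so the truck is receding.
f' = f · v/(v + v_s) ⇒ v_s = v · |1 − f/f'|.
v_s = 342 × |1 − 311/296.3| = 342 × 0.04961 ≈ 17.0 m/s.

17.0 m/s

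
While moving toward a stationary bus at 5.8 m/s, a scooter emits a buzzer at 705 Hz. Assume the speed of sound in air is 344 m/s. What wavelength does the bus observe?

Moving source, stationary observer: f' = f · v/(v − v_s) since the source is approaching.
f' = 705 × 344/(344 − 5.8) ≈ 717 Hz.
λ' = v/f' = 344/717.09 ≈ 48.0 cm.

48.0 cm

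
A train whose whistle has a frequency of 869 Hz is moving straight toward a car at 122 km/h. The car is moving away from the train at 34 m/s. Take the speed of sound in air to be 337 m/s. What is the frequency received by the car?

122 km/h = 33.89 m/s.
General Doppler shift: f' = f · (v − v_o)/(v − v_s).
f' = 869 × (337 − 34)/(337 − 33.89) = 869 × 303/303.11 ≈ 869 Hz.

869 Hz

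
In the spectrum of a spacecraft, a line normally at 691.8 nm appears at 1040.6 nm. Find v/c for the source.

0.387c

λ'/λ₀ = 1.5042 > 1 (redshift), so the source is receding.
λ'/λ₀ = √((1 + β)/(1 − β)) for a receding source ⇒ β = (r² − 1)/(r² + 1) with r = λ'/λ₀.
β = (2.2626 − 1)/(2.2626 + 1) ≈ 0.387.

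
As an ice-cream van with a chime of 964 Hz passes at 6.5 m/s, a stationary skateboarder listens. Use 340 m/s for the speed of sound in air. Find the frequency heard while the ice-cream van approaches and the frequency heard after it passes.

983 Hz approaching; 946 Hz receding

Approaching: f₁ = f · v/(v − v_s) = 964 × 340/333.5 ≈ 983 Hz.
Receding: f₂ = f · v/(v + v_s) = 964 × 340/346.5 ≈ 946 Hz.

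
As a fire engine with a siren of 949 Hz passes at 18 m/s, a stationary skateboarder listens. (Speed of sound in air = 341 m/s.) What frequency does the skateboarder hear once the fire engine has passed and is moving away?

Receding: f₂ = f · v/(v + v_s) = 949 × 341/359 ≈ 901 Hz.

901 Hz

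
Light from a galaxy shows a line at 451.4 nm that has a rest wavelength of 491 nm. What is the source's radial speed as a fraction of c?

0.084

λ'/λ₀ = 0.9193 < 1 (blueshift), so the source is approaching.
λ'/λ₀ = √((1 − β)/(1 + β)) for an approaching source ⇒ β = (1 − r²)/(1 + r²) with r = λ'/λ₀.
β = (1 − 0.8452)/(1 + 0.8452) ≈ 0.084.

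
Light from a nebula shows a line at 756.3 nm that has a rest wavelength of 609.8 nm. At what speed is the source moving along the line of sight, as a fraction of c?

λ'/λ₀ = 1.2402 > 1 (redshift), so the source is receding.
λ'/λ₀ = √((1 + β)/(1 − β)) for a receding source ⇒ β = (r² − 1)/(r² + 1) with r = λ'/λ₀.
β = (1.5382 − 1)/(1.5382 + 1) ≈ 0.212.

0.212c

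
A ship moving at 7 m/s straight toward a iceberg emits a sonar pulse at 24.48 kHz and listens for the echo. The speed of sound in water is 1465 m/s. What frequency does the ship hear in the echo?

The iceberg receives the sound from a moving source: f₁ = f₀ · v/(v − v_e) = 24.48 × 1465/1458 ≈ 24.6 kHz.
On the return leg the ship is a moving observer: f₂ = f₁ · (v + v_e)/v = 24.6 × 1472/1465 ≈ 24.7 kHz.

24.7 kHz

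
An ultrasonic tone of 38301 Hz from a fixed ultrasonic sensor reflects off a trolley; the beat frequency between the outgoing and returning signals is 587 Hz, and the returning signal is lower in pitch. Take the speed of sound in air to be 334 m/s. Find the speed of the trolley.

2.58 m/s

Double Doppler shift off a moving reflector: f₂ = f₀ · (v + u)/(v − u) (u > 0 toward emitter).
Returning signal is lower, so f₂ = f₀ − Δf = 38301 − 587 = 37714 Hz.
Rearranging, u = v · (f₂ − f₀)/(f₂ + f₀) = 334 × -587/76015 ≈ -2.58 m/s.
So the trolley is moving at 2.58 m/s away from the emitter.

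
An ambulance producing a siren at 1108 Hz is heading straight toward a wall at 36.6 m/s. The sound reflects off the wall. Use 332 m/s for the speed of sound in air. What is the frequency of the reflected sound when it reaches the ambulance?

1383 Hz

The wall receives the sound from a moving source: f₁ = f₀ · v/(v − v_e) = 1108 × 332/295.4 ≈ 1245 Hz.
On the return leg the ambulance is a moving observer: f₂ = f₁ · (v + v_e)/v = 1245 × 368.6/332 ≈ 1383 Hz.
Equivalently f₂ = f₀ · (v + v_e)/(v − v_e).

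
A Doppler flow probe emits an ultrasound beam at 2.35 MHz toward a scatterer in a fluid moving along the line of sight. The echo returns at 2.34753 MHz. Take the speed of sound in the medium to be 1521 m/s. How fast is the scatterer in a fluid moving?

Double Doppler shift off a moving reflector: f₂ = f₀ · (v + u)/(v − u) (u > 0 toward emitter).
Rearranging, u = v · (f₂ − f₀)/(f₂ + f₀) = 1521 × -0.00247/4.69753 ≈ -0.80 m/s.
So the scatterer in a fluid is moving at 0.80 m/s away from the emitter.

0.80 m/s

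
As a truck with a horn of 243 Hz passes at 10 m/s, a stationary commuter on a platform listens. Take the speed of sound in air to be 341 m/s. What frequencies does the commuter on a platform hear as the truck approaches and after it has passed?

250 Hz approaching; 236 Hz receding

Approaching: f₁ = f · v/(v − v_s) = 243 × 341/331 ≈ 250 Hz.
Receding: f₂ = f · v/(v + v_s) = 243 × 341/351 ≈ 236 Hz.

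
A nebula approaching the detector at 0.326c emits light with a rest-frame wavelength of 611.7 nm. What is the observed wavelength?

436.1 nm

Relativistic Doppler for wavelength: λ' = λ₀ · √((1 − β)/(1 + β)).
λ' = 611.7 × √(0.6740/1.3260) = 611.7 × 0.71295 ≈ 436.1 nm.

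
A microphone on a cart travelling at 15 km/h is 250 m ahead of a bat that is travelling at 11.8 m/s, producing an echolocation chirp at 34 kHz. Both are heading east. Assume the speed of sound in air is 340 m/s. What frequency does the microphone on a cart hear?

34.8 kHz

15 km/h = 4.167 m/s.
The microphone on a cart is ahead, so the bat is moving toward it while the microphone on a cart is moving away from the bat.
Both move, so f' = f · (v − v_o)/(v − v_s).
f' = 34 × (340 − 4.167)/(340 − 11.8) = 34 × 335.83/328.2 ≈ 34.8 kHz.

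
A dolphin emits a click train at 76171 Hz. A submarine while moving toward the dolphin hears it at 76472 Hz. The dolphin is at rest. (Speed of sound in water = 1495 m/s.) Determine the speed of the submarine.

5.9 m/s

f' = f · (v + v_o)/v ⇒ v_o = v · |f'/f − 1|.
v_o = 1495 × |76472/76171 − 1| = 1495 × 0.003952 ≈ 5.9 m/s.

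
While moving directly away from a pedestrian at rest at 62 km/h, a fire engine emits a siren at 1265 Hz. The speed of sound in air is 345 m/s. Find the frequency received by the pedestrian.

62 km/h = 17.22 m/s.
Only the source moves, away from the listener, so f' = f · v/(v + v_s).
f' = 1265 × 345/(345 + 17.22) = 1265 × 345/362.2 ≈ 1205 Hz.

1205 Hz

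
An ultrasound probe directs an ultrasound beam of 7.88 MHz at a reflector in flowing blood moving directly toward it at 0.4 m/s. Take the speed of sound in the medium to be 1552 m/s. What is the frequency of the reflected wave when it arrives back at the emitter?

At the reflector in flowing blood (a moving observer), f₁ = f₀ · (v + u)/v = 7.88 × 1552.4/1552 ≈ 7.882 MHz.
On reflection it acts as a source moving toward the stationary detector: f₂ = f₁ · v/(v − u) = 7.882 × 1552/1551.6 ≈ 7.884 MHz.
Equivalently f₂ = f₀ · (v + u)/(v − u).

7.884 MHz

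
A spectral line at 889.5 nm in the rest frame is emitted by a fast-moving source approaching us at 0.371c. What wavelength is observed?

Relativistic Doppler for wavelength: λ' = λ₀ · √((1 − β)/(1 + β)).
λ' = 889.5 × √(0.6290/1.3710) = 889.5 × 0.67734 ≈ 602.5 nm.

602.5 nm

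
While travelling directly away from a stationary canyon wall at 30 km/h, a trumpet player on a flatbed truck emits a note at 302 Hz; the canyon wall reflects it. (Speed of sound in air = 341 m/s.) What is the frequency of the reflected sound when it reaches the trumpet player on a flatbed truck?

288 Hz

30 km/h = 8.333 m/s.
The canyon wall receives the sound from a moving source: f₁ = f₀ · v/(v + v_e) = 302 × 341/349.33 ≈ 295 Hz.
On the return leg the trumpet player on a flatbed truck is a moving observer: f₂ = f₁ · (v − v_e)/v = 295 × 332.67/341 ≈ 288 Hz.
Equivalently f₂ = f₀ · (v − v_e)/(v + v_e).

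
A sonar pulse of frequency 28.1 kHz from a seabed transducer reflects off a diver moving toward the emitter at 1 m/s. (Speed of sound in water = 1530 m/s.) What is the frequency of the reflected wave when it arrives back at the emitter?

28.1 kHz

The diver first receives the wave as a moving observer: f₁ = f₀ · (v + u)/v = 28.1 × (1530 + 1)/1530 ≈ 28.1 kHz.
On reflection it acts as a source moving toward the stationary detector: f₂ = f₁ · v/(v − u) = 28.1 × 1530/1529 ≈ 28.1 kHz.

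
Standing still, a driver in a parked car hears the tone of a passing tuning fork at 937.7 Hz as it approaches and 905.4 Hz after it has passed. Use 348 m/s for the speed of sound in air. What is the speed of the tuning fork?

6.1 m/s

f₁/f₂ = (v + v_s)/(v − v_s), so v_s = v · (f₁ − f₂)/(f₁ + f₂).
v_s = 348 × (937.7 − 905.4)/(937.7 + 905.4) = 348 × 32.3/1843.1 ≈ 6.1 m/s.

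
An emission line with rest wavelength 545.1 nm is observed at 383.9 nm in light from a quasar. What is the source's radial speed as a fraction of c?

λ'/λ₀ = 0.7043 < 1 (blueshift), so the source is approaching.
λ'/λ₀ = √((1 − β)/(1 + β)) for an approaching source ⇒ β = (1 − r²)/(1 + r²) with r = λ'/λ₀.
β = (1 − 0.4960)/(1 + 0.4960) ≈ 0.337.

0.337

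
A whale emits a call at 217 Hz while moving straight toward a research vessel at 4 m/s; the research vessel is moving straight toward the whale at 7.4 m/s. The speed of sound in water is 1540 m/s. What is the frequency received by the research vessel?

Both move, so f' = f · (v + v_o)/(v − v_s).
f' = 217 × (1540 + 7.4)/(1540 − 4) = 217 × 1547.4/1536 ≈ 219 Hz.

219 Hz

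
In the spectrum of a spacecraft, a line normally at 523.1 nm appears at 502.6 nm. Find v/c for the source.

0.040c

λ'/λ₀ = 0.9608 < 1 (blueshift), so the source is approaching.
λ'/λ₀ = √((1 − β)/(1 + β)) for an approaching source ⇒ β = (1 − r²)/(1 + r²) with r = λ'/λ₀.
β = (1 − 0.9232)/(1 + 0.9232) ≈ 0.040.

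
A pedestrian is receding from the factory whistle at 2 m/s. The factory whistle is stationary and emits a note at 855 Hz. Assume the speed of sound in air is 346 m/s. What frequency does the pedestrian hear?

850 Hz

Only the observer moves, away from the source, so f' = f · (v − v_o)/v.
f' = 855 × (346 − 2)/346 = 855 × 344/346 ≈ 850 Hz.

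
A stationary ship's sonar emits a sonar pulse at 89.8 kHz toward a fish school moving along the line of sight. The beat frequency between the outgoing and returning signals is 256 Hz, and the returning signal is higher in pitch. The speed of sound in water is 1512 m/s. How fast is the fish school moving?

2.15 m/s

Double Doppler shift off a moving reflector: f₂ = f₀ · (v + u)/(v − u) (u > 0 toward emitter).
Returning signal is higher, so f₂ = f₀ + Δf = 89800 + 256 = 90056 Hz.
Rearranging, u = v · (f₂ − f₀)/(f₂ + f₀) = 1512 × 256/179856 ≈ 2.15 m/s.
So the fish school is moving at 2.15 m/s toward the emitter.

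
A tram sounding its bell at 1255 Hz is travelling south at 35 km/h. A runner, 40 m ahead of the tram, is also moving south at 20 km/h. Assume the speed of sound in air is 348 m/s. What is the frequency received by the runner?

35 km/h = 9.722 m/s; 20 km/h = 5.556 m/s.
The runner is ahead, so the tram is moving toward it while the runner is moving away from the tram.
General Doppler shift: f' = f · (v − v_o)/(v − v_s).
f' = 1255 × (348 − 5.556)/(348 − 9.722) = 1255 × 342.44/338.28 ≈ 1270 Hz.

1270 Hz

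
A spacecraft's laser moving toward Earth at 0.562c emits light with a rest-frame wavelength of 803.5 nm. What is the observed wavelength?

425.5 nm

Relativistic Doppler for wavelength: λ' = λ₀ · √((1 − β)/(1 + β)).
λ' = 803.5 × √(0.4380/1.5620) = 803.5 × 0.52954 ≈ 425.5 nm.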